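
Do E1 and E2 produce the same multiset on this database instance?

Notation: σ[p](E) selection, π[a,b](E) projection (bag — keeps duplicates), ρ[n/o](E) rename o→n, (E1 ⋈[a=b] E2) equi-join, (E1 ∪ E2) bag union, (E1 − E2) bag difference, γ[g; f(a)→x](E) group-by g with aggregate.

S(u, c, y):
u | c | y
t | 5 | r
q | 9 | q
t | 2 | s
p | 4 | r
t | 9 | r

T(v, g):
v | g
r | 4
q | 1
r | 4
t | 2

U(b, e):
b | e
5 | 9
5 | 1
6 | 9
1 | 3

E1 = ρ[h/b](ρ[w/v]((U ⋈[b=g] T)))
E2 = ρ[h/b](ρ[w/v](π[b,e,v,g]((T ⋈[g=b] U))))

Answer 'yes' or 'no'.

E1 row counts bottom-up:
  U → 4
  T → 4
  (U ⋈[b=g] T) → 1
  ρ[w/v]((U ⋈[b=g] T)) → 1
  ρ[h/b](ρ[w/v]((U ⋈[b=g] T))) → 1
E2 row counts bottom-up:
  T → 4
  U → 4
  (T ⋈[g=b] U) → 1
  π[b,e,v,g]((T ⋈[g=b] U)) → 1
  ρ[w/v](π[b,e,v,g]((T ⋈[g=b] U))) → 1
  ρ[h/b](ρ[w/v](π[b,e,v,g]((T ⋈[g=b] U)))) → 1

E1 and E2 produce the same multiset:
h | e | w | g
1 | 3 | q | 1

yes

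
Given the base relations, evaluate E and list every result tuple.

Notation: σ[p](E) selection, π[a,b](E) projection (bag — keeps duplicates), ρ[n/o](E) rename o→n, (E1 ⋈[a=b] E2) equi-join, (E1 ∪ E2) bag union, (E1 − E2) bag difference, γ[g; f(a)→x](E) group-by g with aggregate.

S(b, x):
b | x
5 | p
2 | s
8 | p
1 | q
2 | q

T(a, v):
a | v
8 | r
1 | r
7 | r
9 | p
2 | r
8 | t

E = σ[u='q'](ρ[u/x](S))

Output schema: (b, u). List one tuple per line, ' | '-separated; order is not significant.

Per-node cardinality:
  S → 5
  ρ[u/x](S) → 5
  σ[u='q'](ρ[u/x](S)) → 2

== RESULT ==
b | u
1 | q
2 | q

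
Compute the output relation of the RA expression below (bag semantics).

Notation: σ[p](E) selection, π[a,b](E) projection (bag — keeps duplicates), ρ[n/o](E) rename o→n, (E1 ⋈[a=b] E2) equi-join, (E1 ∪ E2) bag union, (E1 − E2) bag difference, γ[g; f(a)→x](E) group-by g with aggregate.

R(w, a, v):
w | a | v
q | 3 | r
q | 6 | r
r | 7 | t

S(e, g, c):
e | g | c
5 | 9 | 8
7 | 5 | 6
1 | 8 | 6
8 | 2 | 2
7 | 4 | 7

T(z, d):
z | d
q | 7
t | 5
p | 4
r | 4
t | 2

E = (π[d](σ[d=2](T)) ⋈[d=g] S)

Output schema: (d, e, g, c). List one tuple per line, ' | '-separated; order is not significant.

Row counts bottom-up:
  T → 5
  σ[d=2](T) → 1
  π[d](σ[d=2](T)) → 1
  S → 5
  (π[d](σ[d=2](T)) ⋈[d=g] S) → 1

== RESULT ==
d | e | g | c
2 | 8 | 2 | 2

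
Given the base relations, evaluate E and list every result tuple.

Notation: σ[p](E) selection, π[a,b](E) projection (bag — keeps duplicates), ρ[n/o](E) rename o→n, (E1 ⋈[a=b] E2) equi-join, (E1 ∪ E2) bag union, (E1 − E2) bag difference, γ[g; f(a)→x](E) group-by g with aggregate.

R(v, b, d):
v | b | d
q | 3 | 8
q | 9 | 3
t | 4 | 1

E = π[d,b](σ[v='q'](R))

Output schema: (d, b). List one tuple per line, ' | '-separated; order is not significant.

Subexpression sizes:
  R → 3
  σ[v='q'](R) → 2
  π[d,b](σ[v='q'](R)) → 2

== RESULT ==
d | b
3 | 9
8 | 3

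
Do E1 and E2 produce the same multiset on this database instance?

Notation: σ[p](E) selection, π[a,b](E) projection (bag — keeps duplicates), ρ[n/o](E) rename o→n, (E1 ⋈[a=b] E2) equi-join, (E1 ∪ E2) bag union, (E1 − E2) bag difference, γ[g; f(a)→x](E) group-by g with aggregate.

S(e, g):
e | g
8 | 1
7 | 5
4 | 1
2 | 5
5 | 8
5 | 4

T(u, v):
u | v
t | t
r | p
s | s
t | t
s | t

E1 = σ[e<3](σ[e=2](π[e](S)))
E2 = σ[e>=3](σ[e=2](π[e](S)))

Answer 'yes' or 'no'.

E1 subexpression sizes:
  S → 6
  π[e](S) → 6
  σ[e=2](π[e](S)) → 1
  σ[e<3](σ[e=2](π[e](S))) → 1
E2 subexpression sizes:
  S → 6
  π[e](S) → 6
  σ[e=2](π[e](S)) → 1
  σ[e>=3](σ[e=2](π[e](S))) → 0

E1 result:
e
2
E2 result:
e
(0 rows)
Witness: (2,) appears 1× in E1 but 0× in E2.

no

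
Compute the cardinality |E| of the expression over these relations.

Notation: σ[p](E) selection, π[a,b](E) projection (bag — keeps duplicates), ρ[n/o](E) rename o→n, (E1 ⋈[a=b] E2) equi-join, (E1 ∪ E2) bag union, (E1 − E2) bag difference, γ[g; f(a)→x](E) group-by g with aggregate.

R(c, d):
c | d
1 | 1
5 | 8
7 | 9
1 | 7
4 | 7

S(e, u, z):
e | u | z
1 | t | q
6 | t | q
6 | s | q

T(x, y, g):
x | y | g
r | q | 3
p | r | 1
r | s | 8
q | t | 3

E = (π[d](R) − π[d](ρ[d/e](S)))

Row counts bottom-up:
  R → 5
  π[d](R) → 5
  S → 3
  ρ[d/e](S) → 3
  π[d](ρ[d/e](S)) → 3
  (π[d](R) − π[d](ρ[d/e](S))) → 4

|E| = 4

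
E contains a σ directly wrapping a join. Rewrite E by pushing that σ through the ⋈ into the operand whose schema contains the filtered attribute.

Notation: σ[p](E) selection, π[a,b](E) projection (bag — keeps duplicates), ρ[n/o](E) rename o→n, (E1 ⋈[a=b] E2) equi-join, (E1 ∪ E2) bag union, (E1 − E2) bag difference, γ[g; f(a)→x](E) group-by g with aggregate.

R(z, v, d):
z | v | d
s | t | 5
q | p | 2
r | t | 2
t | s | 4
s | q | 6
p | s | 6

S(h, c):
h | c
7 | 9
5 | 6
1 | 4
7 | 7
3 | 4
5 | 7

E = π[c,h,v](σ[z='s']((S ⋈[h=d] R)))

σ filters on z, owned by the right side.
E' = π[c,h,v]((S ⋈[h=d] σ[z='s'](R)))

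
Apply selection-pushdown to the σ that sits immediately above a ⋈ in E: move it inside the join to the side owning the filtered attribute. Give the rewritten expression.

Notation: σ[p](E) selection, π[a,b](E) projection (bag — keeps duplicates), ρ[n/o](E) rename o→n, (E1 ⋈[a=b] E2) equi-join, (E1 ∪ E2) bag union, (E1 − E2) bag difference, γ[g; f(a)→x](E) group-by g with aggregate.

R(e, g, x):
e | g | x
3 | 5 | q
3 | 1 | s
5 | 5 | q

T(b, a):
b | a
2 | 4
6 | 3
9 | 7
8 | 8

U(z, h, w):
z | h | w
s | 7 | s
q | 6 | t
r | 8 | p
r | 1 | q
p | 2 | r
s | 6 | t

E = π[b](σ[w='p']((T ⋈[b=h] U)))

σ filters on w, owned by the right side.
E' = π[b]((T ⋈[b=h] σ[w='p'](U)))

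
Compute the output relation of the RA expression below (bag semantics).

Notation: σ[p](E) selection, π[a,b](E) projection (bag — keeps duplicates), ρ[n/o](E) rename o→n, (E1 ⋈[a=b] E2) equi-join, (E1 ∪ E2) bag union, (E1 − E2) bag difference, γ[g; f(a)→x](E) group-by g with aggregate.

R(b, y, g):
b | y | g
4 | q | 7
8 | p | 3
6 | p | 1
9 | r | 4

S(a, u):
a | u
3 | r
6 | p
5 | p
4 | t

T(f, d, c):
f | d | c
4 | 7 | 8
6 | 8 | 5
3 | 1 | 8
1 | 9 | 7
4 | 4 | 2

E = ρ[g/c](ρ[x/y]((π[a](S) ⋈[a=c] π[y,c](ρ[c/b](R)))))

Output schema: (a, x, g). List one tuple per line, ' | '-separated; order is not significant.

Per-node cardinality:
  S → 4
  π[a](S) → 4
  R → 4
  ρ[c/b](R) → 4
  π[y,c](ρ[c/b](R)) → 4
  (π[a](S) ⋈[a=c] π[y,c](ρ[c/b](R))) → 2
  ρ[x/y]((π[a](S) ⋈[a=c] π[y,c](ρ[c/b](R)))) → 2
  ρ[g/c](ρ[x/y]((π[a](S) ⋈[a=c] π[y,c](ρ[c/b](R))))) → 2

== RESULT ==
a | x | g
4 | q | 4
6 | p | 6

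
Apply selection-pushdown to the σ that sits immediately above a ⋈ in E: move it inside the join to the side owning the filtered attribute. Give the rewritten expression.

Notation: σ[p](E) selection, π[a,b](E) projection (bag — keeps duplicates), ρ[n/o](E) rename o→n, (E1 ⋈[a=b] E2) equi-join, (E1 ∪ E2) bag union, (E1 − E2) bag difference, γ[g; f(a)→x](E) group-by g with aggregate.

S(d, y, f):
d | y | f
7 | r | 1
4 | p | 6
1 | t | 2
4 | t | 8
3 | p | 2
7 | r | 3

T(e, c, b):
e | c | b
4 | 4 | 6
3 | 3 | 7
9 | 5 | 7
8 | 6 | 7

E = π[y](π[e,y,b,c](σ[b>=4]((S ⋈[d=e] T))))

σ filters on b, owned by the right side.
E' = π[y](π[e,y,b,c]((S ⋈[d=e] σ[b>=4](T))))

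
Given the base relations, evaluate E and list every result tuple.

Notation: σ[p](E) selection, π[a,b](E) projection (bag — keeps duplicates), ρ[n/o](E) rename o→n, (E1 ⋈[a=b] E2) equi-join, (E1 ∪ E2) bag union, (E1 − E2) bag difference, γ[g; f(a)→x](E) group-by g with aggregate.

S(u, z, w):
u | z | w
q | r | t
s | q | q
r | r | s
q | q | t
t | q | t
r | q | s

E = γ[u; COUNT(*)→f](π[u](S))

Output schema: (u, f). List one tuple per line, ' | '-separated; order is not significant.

Row counts bottom-up:
  S → 6
  π[u](S) → 6
  γ[u; COUNT(*)→f](π[u](S)) → 4

== RESULT ==
u | f
q | 2
r | 2
s | 1
t | 1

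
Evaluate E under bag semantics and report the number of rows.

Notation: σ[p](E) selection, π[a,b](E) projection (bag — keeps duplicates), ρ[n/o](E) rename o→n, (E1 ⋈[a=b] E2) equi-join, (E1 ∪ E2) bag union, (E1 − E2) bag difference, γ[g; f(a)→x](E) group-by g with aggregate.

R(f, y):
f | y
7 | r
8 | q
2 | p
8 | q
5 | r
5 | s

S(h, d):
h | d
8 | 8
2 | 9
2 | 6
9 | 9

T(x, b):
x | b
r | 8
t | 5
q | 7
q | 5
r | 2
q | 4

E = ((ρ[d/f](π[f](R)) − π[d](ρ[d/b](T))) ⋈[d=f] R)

Subexpression sizes:
  R → 6
  π[f](R) → 6
  ρ[d/f](π[f](R)) → 6
  T → 6
  ρ[d/b](T) → 6
  π[d](ρ[d/b](T)) → 6
  (ρ[d/f](π[f](R)) − π[d](ρ[d/b](T))) → 1
  R → 6
  ((ρ[d/f](π[f](R)) − π[d](ρ[d/b](T))) ⋈[d=f] R) → 2

|E| = 2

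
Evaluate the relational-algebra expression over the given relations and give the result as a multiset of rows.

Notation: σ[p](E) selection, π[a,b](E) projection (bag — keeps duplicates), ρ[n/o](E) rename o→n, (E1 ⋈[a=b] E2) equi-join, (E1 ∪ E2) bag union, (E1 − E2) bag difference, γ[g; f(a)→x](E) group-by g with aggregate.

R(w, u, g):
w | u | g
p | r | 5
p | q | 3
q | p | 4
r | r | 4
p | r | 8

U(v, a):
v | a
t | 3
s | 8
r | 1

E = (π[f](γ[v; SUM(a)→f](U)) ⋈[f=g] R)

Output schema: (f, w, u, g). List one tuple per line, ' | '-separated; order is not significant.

Per-node cardinality:
  U → 3
  γ[v; SUM(a)→f](U) → 3
  π[f](γ[v; SUM(a)→f](U)) → 3
  R → 5
  (π[f](γ[v; SUM(a)→f](U)) ⋈[f=g] R) → 2

== RESULT ==
f | w | u | g
3 | p | q | 3
8 | p | r | 8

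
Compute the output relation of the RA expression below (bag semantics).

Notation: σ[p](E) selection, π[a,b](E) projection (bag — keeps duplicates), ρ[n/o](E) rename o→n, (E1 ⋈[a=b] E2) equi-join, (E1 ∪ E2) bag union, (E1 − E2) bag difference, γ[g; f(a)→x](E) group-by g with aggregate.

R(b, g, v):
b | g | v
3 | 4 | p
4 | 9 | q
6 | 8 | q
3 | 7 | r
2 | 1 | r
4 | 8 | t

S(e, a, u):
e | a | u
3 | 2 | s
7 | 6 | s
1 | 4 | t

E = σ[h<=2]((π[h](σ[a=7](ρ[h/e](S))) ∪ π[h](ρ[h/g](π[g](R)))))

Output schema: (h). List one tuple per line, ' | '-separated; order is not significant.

Subexpression sizes:
  S → 3
  ρ[h/e](S) → 3
  σ[a=7](ρ[h/e](S)) → 0
  π[h](σ[a=7](ρ[h/e](S))) → 0
  R → 6
  π[g](R) → 6
  ρ[h/g](π[g](R)) → 6
  π[h](ρ[h/g](π[g](R))) → 6
  (π[h](σ[a=7](ρ[h/e](S))) ∪ π[h](ρ[h/g](π[g](R)))) → 6
  σ[h<=2]((π[h](σ[a=7](ρ[h/e](S))) ∪ π[h](ρ[h/g](π[g](R))))) → 1

== RESULT ==
h
1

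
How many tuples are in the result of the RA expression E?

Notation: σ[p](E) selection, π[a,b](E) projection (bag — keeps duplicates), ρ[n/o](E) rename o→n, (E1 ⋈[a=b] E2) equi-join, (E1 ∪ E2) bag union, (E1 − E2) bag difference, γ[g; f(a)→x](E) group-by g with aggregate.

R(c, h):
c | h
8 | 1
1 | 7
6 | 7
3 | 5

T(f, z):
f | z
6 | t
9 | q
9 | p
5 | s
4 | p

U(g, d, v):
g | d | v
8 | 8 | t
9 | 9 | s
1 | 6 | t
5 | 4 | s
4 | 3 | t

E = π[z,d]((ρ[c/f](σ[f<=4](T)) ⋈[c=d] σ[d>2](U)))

Row counts bottom-up:
  T → 5
  σ[f<=4](T) → 1
  ρ[c/f](σ[f<=4](T)) → 1
  U → 5
  σ[d>2](U) → 5
  (ρ[c/f](σ[f<=4](T)) ⋈[c=d] σ[d>2](U)) → 1
  π[z,d]((ρ[c/f](σ[f<=4](T)) ⋈[c=d] σ[d>2](U))) → 1

|E| = 1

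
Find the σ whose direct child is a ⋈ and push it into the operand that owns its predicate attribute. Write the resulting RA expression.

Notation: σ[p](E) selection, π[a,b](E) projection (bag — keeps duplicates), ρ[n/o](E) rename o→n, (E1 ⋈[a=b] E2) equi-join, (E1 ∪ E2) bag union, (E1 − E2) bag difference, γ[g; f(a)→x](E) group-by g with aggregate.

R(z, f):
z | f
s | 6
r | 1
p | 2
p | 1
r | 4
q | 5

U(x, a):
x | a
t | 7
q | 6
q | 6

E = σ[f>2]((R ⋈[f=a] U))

σ filters on f, owned by the left side.
E' = (σ[f>2](R) ⋈[f=a] U)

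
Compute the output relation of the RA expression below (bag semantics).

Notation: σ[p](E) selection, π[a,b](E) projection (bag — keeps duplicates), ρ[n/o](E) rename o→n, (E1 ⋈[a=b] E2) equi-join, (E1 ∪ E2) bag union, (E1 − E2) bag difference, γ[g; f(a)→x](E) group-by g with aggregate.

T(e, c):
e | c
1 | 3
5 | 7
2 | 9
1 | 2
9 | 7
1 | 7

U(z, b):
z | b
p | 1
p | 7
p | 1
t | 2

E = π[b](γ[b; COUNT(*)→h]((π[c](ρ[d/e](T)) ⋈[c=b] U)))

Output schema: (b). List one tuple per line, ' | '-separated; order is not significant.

Row counts bottom-up:
  T → 6
  ρ[d/e](T) → 6
  π[c](ρ[d/e](T)) → 6
  U → 4
  (π[c](ρ[d/e](T)) ⋈[c=b] U) → 4
  γ[b; COUNT(*)→h]((π[c](ρ[d/e](T)) ⋈[c=b] U)) → 2
  π[b](γ[b; COUNT(*)→h]((π[c](ρ[d/e](T)) ⋈[c=b] U))) → 2

== RESULT ==
b
2
7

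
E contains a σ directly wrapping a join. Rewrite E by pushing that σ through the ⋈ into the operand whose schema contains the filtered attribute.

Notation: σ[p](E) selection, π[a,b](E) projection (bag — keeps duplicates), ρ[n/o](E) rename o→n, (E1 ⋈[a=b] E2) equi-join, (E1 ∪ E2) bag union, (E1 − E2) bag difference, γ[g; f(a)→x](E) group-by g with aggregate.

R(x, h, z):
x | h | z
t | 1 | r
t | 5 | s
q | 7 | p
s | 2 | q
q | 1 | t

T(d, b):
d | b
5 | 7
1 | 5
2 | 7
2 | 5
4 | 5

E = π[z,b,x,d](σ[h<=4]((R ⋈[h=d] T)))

σ filters on h, owned by the left side.
E' = π[z,b,x,d]((σ[h<=4](R) ⋈[h=d] T))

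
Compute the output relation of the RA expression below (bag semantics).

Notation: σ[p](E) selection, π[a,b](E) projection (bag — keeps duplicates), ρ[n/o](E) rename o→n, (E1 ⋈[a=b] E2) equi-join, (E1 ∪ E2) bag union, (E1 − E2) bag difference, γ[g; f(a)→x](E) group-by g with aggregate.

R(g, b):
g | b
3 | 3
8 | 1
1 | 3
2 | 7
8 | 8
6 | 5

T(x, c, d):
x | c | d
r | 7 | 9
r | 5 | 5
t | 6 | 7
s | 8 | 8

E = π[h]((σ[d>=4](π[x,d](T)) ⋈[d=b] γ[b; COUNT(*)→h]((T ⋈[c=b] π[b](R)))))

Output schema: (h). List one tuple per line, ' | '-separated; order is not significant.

Per-node cardinality:
  T → 4
  π[x,d](T) → 4
  σ[d>=4](π[x,d](T)) → 4
  T → 4
  R → 6
  π[b](R) → 6
  (T ⋈[c=b] π[b](R)) → 3
  γ[b; COUNT(*)→h]((T ⋈[c=b] π[b](R))) → 3
  (σ[d>=4](π[x,d](T)) ⋈[d=b] γ[b; COUNT(*)→h]((T ⋈[c=b] π[b](R)))) → 3
  π[h]((σ[d>=4](π[x,d](T)) ⋈[d=b] γ[b; COUNT(*)→h]((T ⋈[c=b] π[b](R))))) → 3

== RESULT ==
h
1
1
1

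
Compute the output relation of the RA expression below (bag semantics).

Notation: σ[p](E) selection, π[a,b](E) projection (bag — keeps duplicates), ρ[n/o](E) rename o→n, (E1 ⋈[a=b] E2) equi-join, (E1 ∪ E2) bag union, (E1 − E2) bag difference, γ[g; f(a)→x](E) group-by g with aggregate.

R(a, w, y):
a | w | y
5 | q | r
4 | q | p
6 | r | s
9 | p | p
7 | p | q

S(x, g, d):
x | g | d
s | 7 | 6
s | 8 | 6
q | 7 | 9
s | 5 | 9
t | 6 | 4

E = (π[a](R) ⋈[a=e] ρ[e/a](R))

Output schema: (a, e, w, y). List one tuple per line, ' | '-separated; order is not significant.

Row counts bottom-up:
  R → 5
  π[a](R) → 5
  R → 5
  ρ[e/a](R) → 5
  (π[a](R) ⋈[a=e] ρ[e/a](R)) → 5

== RESULT ==
a | e | w | y
4 | 4 | q | p
5 | 5 | q | r
6 | 6 | r | s
7 | 7 | p | q
9 | 9 | p | p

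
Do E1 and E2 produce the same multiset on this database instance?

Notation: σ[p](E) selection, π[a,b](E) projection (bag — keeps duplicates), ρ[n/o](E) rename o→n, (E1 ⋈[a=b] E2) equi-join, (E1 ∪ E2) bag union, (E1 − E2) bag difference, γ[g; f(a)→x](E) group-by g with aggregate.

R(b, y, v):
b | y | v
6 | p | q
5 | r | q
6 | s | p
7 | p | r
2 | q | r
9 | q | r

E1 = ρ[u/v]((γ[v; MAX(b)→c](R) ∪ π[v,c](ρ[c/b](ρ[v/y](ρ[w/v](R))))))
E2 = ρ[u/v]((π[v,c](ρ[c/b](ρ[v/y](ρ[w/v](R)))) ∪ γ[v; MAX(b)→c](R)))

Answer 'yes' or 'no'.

E1 subexpression sizes:
  R → 6
  γ[v; MAX(b)→c](R) → 3
  R → 6
  ρ[w/v](R) → 6
  ρ[v/y](ρ[w/v](R)) → 6
  ρ[c/b](ρ[v/y](ρ[w/v](R))) → 6
  π[v,c](ρ[c/b](ρ[v/y](ρ[w/v](R)))) → 6
  (γ[v; MAX(b)→c](R) ∪ π[v,c](ρ[c/b](ρ[v/y](ρ[w/v](R))))) → 9
  ρ[u/v]((γ[v; MAX(b)→c](R) ∪ π[v,c](ρ[c/b](ρ[v/y](ρ[w/v](R)))))) → 9
E2 subexpression sizes:
  R → 6
  ρ[w/v](R) → 6
  ρ[v/y](ρ[w/v](R)) → 6
  ρ[c/b](ρ[v/y](ρ[w/v](R))) → 6
  π[v,c](ρ[c/b](ρ[v/y](ρ[w/v](R)))) → 6
  R → 6
  γ[v; MAX(b)→c](R) → 3
  (π[v,c](ρ[c/b](ρ[v/y](ρ[w/v](R)))) ∪ γ[v; MAX(b)→c](R)) → 9
  ρ[u/v]((π[v,c](ρ[c/b](ρ[v/y](ρ[w/v](R)))) ∪ γ[v; MAX(b)→c](R))) → 9

E1 and E2 produce the same multiset:
u | c
p | 6
p | 6
p | 7
q | 2
q | 6
q | 9
r | 5
r | 9
s | 6

yes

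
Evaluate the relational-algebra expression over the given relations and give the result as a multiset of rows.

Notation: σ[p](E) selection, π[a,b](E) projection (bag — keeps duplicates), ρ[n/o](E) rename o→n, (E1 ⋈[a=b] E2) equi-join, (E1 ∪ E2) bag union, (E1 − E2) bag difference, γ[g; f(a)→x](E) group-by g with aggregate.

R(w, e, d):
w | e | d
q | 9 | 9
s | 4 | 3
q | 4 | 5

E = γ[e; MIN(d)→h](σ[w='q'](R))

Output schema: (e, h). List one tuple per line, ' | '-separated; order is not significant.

Subexpression sizes:
  R → 3
  σ[w='q'](R) → 2
  γ[e; MIN(d)→h](σ[w='q'](R)) → 2

== RESULT ==
e | h
4 | 5
9 | 9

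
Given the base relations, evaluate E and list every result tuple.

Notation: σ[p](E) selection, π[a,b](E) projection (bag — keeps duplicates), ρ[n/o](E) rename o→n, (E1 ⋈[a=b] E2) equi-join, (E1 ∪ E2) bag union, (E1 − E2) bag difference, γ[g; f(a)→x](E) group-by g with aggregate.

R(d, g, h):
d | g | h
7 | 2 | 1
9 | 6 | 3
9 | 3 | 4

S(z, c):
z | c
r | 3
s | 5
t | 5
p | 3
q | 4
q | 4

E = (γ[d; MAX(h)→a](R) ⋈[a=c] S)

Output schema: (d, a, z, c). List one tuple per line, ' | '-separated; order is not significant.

Row counts bottom-up:
  R → 3
  γ[d; MAX(h)→a](R) → 2
  S → 6
  (γ[d; MAX(h)→a](R) ⋈[a=c] S) → 2

== RESULT ==
d | a | z | c
9 | 4 | q | 4
9 | 4 | q | 4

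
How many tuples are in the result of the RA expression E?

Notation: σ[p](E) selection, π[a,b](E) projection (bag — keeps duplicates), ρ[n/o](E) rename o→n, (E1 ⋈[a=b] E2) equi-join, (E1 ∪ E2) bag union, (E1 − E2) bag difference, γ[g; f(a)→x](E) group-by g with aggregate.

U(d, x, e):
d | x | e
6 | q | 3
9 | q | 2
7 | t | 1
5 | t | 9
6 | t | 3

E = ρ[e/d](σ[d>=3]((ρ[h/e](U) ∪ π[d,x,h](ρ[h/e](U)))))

Stepwise |·|:
  U → 5
  ρ[h/e](U) → 5
  U → 5
  ρ[h/e](U) → 5
  π[d,x,h](ρ[h/e](U)) → 5
  (ρ[h/e](U) ∪ π[d,x,h](ρ[h/e](U))) → 10
  σ[d>=3]((ρ[h/e](U) ∪ π[d,x,h](ρ[h/e](U)))) → 10
  ρ[e/d](σ[d>=3]((ρ[h/e](U) ∪ π[d,x,h](ρ[h/e](U))))) → 10

|E| = 10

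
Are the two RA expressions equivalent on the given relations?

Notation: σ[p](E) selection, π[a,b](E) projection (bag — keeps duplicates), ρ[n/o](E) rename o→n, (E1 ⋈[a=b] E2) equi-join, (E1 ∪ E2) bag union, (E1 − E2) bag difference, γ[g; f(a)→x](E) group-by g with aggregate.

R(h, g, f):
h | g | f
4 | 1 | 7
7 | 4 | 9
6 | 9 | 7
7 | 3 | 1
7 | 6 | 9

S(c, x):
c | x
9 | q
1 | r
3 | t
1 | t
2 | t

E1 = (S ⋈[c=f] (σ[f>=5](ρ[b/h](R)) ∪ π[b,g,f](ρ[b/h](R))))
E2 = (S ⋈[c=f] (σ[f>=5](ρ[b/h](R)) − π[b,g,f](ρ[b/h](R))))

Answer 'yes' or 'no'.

E1 per-node cardinality:
  S → 5
  R → 5
  ρ[b/h](R) → 5
  σ[f>=5](ρ[b/h](R)) → 4
  R → 5
  ρ[b/h](R) → 5
  π[b,g,f](ρ[b/h](R)) → 5
  (σ[f>=5](ρ[b/h](R)) ∪ π[b,g,f](ρ[b/h](R))) → 9
  (S ⋈[c=f] (σ[f>=5](ρ[b/h](R)) ∪ π[b,g,f](ρ[b/h](R)))) → 6
E2 per-node cardinality:
  S → 5
  R → 5
  ρ[b/h](R) → 5
  σ[f>=5](ρ[b/h](R)) → 4
  R → 5
  ρ[b/h](R) → 5
  π[b,g,f](ρ[b/h](R)) → 5
  (σ[f>=5](ρ[b/h](R)) − π[b,g,f](ρ[b/h](R))) → 0
  (S ⋈[c=f] (σ[f>=5](ρ[b/h](R)) − π[b,g,f](ρ[b/h](R)))) → 0

E1 result:
c | x | b | g | f
1 | r | 7 | 3 | 1
1 | t | 7 | 3 | 1
9 | q | 7 | 4 | 9
9 | q | 7 | 4 | 9
9 | q | 7 | 6 | 9
9 | q | 7 | 6 | 9
E2 result:
c | x | b | g | f
(0 rows)
Witness: (9, 'q', 7, 4, 9) appears 2× in E1 but 0× in E2.

no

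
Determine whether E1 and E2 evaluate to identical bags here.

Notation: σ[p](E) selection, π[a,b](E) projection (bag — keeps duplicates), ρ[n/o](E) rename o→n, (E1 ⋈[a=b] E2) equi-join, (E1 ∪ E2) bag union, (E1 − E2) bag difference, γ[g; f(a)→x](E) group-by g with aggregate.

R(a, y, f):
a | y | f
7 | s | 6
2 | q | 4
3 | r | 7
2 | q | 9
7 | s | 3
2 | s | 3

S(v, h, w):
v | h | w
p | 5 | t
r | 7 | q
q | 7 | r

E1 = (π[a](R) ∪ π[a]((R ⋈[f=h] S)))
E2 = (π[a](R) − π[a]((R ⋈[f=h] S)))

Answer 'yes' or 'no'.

E1 per-node cardinality:
  R → 6
  π[a](R) → 6
  R → 6
  S → 3
  (R ⋈[f=h] S) → 2
  π[a]((R ⋈[f=h] S)) → 2
  (π[a](R) ∪ π[a]((R ⋈[f=h] S))) → 8
E2 per-node cardinality:
  R → 6
  π[a](R) → 6
  R → 6
  S → 3
  (R ⋈[f=h] S) → 2
  π[a]((R ⋈[f=h] S)) → 2
  (π[a](R) − π[a]((R ⋈[f=h] S))) → 5

E1 result:
a
2
2
2
3
3
3
7
7
E2 result:
a
2
2
2
7
7
Witness: (3,) appears 3× in E1 but 0× in E2.

no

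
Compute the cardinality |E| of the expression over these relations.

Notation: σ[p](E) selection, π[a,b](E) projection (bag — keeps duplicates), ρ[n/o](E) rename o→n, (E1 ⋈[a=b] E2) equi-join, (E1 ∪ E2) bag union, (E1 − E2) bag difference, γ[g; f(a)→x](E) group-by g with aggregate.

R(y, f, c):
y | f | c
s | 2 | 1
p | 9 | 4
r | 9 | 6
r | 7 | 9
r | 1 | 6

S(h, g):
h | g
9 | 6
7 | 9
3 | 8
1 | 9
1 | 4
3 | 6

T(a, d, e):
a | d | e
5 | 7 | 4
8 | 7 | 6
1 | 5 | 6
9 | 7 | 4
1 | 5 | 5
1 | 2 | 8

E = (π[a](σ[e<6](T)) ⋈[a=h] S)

Stepwise |·|:
  T → 6
  σ[e<6](T) → 3
  π[a](σ[e<6](T)) → 3
  S → 6
  (π[a](σ[e<6](T)) ⋈[a=h] S) → 3

|E| = 3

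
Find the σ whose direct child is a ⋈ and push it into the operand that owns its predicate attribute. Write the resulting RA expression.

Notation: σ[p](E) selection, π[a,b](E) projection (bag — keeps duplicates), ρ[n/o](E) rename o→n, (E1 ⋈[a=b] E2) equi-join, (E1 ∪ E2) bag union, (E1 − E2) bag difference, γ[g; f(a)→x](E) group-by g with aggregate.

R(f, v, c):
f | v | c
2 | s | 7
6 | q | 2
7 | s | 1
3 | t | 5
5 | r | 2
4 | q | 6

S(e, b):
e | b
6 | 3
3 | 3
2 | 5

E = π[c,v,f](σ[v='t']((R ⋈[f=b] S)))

σ filters on v, owned by the left side.
E' = π[c,v,f]((σ[v='t'](R) ⋈[f=b] S))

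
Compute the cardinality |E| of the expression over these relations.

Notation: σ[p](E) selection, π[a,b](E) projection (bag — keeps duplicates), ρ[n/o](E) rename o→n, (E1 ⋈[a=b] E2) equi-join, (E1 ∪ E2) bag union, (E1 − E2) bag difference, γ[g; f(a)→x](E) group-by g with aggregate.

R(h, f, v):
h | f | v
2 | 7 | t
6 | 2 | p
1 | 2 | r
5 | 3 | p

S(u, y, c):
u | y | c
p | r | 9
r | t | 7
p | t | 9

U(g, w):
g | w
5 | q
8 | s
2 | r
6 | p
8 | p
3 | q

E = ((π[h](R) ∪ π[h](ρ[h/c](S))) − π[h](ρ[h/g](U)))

Per-node cardinality:
  R → 4
  π[h](R) → 4
  S → 3
  ρ[h/c](S) → 3
  π[h](ρ[h/c](S)) → 3
  (π[h](R) ∪ π[h](ρ[h/c](S))) → 7
  U → 6
  ρ[h/g](U) → 6
  π[h](ρ[h/g](U)) → 6
  ((π[h](R) ∪ π[h](ρ[h/c](S))) − π[h](ρ[h/g](U))) → 4

|E| = 4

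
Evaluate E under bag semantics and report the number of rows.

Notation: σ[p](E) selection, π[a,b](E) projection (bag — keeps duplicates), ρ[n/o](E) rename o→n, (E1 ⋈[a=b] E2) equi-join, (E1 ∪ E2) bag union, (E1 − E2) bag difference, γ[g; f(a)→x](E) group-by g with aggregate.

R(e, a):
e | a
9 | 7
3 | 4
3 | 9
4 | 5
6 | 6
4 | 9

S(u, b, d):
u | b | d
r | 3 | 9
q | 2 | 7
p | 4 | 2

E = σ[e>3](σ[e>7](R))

Per-node cardinality:
  R → 6
  σ[e>7](R) → 1
  σ[e>3](σ[e>7](R)) → 1

|E| = 1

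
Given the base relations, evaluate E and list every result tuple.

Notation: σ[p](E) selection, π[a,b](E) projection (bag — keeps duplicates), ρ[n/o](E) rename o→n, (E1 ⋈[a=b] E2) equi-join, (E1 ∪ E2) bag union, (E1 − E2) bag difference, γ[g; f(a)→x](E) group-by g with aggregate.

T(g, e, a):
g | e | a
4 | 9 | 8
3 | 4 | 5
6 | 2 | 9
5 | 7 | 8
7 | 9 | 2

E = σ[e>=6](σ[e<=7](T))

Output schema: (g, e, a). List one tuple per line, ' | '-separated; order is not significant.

Stepwise |·|:
  T → 5
  σ[e<=7](T) → 3
  σ[e>=6](σ[e<=7](T)) → 1

== RESULT ==
g | e | a
5 | 7 | 8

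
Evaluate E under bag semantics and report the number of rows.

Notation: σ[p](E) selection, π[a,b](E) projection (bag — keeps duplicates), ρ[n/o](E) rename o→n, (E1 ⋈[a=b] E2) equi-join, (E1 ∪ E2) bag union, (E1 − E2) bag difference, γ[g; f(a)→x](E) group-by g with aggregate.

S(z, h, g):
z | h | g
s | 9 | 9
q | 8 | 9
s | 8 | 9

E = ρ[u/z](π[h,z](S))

Per-node cardinality:
  S → 3
  π[h,z](S) → 3
  ρ[u/z](π[h,z](S)) → 3

|E| = 3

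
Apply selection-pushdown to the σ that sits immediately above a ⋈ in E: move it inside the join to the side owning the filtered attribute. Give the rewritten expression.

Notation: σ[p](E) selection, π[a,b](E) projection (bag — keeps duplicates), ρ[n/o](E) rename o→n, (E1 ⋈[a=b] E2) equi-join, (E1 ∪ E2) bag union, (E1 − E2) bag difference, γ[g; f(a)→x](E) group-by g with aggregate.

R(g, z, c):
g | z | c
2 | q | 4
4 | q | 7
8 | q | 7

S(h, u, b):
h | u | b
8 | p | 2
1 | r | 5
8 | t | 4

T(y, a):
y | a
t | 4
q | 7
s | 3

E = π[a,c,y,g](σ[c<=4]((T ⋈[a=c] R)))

σ filters on c, owned by the right side.
E' = π[a,c,y,g]((T ⋈[a=c] σ[c<=4](R)))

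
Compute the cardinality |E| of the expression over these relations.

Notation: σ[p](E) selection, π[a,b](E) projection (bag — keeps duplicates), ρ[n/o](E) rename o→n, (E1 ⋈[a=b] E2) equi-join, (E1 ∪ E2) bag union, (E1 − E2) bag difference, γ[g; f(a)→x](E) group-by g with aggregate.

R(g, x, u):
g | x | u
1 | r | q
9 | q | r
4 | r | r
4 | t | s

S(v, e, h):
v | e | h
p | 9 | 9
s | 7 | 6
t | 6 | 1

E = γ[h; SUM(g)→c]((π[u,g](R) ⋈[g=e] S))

Stepwise |·|:
  R → 4
  π[u,g](R) → 4
  S → 3
  (π[u,g](R) ⋈[g=e] S) → 1
  γ[h; SUM(g)→c]((π[u,g](R) ⋈[g=e] S)) → 1

|E| = 1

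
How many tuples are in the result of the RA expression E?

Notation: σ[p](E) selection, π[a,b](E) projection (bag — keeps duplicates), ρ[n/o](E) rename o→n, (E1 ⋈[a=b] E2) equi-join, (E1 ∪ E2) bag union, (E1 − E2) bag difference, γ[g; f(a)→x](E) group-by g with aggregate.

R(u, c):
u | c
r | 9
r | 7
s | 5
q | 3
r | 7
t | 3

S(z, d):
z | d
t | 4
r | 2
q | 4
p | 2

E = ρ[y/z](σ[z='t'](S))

Row counts bottom-up:
  S → 4
  σ[z='t'](S) → 1
  ρ[y/z](σ[z='t'](S)) → 1

|E| = 1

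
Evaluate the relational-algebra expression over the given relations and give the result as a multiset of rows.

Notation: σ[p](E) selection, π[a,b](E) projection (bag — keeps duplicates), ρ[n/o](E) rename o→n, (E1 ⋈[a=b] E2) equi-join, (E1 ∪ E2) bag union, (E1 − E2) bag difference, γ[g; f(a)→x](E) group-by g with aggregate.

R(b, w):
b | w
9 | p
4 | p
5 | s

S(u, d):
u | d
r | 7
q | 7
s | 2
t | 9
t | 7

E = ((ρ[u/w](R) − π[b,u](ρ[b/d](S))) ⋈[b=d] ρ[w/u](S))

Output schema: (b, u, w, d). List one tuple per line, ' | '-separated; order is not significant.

Row counts bottom-up:
  R → 3
  ρ[u/w](R) → 3
  S → 5
  ρ[b/d](S) → 5
  π[b,u](ρ[b/d](S)) → 5
  (ρ[u/w](R) − π[b,u](ρ[b/d](S))) → 3
  S → 5
  ρ[w/u](S) → 5
  ((ρ[u/w](R) − π[b,u](ρ[b/d](S))) ⋈[b=d] ρ[w/u](S)) → 1

== RESULT ==
b | u | w | d
9 | p | t | 9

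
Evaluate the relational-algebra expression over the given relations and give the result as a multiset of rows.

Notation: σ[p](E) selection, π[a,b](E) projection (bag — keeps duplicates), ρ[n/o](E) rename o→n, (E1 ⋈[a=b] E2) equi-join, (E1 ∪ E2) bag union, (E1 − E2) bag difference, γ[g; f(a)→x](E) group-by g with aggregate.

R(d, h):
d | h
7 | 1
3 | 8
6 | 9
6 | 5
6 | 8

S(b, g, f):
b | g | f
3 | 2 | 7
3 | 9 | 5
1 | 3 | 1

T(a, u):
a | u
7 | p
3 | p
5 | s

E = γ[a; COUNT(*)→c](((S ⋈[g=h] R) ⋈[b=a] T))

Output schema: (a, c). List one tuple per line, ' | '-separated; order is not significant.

Stepwise |·|:
  S → 3
  R → 5
  (S ⋈[g=h] R) → 1
  T → 3
  ((S ⋈[g=h] R) ⋈[b=a] T) → 1
  γ[a; COUNT(*)→c](((S ⋈[g=h] R) ⋈[b=a] T)) → 1

== RESULT ==
a | c
3 | 1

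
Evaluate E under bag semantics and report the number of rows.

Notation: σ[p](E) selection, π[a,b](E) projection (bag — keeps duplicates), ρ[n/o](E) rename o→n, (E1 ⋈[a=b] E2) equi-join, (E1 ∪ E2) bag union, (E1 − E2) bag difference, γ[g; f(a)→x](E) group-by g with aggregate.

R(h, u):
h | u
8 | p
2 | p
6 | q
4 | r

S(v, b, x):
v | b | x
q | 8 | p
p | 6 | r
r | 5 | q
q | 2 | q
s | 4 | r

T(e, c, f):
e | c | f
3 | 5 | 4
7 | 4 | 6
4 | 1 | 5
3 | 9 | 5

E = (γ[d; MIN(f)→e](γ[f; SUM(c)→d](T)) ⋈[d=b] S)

Stepwise |·|:
  T → 4
  γ[f; SUM(c)→d](T) → 3
  γ[d; MIN(f)→e](γ[f; SUM(c)→d](T)) → 3
  S → 5
  (γ[d; MIN(f)→e](γ[f; SUM(c)→d](T)) ⋈[d=b] S) → 2

|E| = 2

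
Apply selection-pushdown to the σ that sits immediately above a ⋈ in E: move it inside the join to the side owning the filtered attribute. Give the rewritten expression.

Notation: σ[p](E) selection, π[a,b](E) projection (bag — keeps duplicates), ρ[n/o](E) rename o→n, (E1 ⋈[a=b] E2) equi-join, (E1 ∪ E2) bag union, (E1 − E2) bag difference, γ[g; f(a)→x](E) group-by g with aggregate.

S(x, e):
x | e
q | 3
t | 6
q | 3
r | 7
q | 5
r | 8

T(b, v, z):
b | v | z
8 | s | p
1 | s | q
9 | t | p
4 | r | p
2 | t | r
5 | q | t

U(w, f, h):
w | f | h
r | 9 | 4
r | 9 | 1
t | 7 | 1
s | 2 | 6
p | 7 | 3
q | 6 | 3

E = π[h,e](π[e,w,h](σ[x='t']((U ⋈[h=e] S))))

σ filters on x, owned by the right side.
E' = π[h,e](π[e,w,h]((U ⋈[h=e] σ[x='t'](S))))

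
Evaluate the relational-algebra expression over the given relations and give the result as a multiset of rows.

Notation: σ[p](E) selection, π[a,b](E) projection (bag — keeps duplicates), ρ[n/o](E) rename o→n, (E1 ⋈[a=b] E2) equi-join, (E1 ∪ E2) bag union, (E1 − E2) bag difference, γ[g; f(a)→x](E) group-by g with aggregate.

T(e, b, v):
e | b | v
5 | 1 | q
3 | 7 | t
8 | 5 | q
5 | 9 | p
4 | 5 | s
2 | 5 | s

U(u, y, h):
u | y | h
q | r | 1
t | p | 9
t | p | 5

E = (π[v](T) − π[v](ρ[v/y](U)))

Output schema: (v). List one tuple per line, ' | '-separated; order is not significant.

Subexpression sizes:
  T → 6
  π[v](T) → 6
  U → 3
  ρ[v/y](U) → 3
  π[v](ρ[v/y](U)) → 3
  (π[v](T) − π[v](ρ[v/y](U))) → 5

== RESULT ==
v
q
q
s
s
t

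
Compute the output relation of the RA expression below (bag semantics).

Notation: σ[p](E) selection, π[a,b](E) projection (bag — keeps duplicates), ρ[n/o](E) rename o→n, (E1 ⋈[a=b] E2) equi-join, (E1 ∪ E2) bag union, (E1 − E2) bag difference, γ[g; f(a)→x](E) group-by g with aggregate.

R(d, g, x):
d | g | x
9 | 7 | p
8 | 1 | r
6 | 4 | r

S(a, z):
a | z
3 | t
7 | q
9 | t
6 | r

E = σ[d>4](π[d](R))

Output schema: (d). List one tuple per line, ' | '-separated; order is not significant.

Per-node cardinality:
  R → 3
  π[d](R) → 3
  σ[d>4](π[d](R)) → 3

== RESULT ==
d
6
8
9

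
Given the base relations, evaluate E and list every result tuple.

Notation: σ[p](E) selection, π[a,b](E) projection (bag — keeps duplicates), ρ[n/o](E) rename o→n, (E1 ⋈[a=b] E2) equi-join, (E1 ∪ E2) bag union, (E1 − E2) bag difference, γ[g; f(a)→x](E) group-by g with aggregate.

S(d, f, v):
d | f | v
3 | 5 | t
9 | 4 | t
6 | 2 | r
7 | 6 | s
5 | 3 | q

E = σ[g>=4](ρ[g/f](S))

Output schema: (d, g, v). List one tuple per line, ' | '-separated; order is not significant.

Subexpression sizes:
  S → 5
  ρ[g/f](S) → 5
  σ[g>=4](ρ[g/f](S)) → 3

== RESULT ==
d | g | v
3 | 5 | t
7 | 6 | s
9 | 4 | t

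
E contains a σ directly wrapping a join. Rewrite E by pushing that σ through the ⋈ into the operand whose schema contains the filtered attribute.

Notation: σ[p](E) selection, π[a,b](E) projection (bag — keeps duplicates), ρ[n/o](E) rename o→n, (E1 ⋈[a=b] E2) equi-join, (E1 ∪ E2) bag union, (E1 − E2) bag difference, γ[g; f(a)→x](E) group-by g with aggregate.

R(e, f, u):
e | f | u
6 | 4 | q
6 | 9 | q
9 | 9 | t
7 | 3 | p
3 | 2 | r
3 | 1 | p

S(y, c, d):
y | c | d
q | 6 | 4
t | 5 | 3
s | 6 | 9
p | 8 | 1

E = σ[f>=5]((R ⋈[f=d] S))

σ filters on f, owned by the left side.
E' = (σ[f>=5](R) ⋈[f=d] S)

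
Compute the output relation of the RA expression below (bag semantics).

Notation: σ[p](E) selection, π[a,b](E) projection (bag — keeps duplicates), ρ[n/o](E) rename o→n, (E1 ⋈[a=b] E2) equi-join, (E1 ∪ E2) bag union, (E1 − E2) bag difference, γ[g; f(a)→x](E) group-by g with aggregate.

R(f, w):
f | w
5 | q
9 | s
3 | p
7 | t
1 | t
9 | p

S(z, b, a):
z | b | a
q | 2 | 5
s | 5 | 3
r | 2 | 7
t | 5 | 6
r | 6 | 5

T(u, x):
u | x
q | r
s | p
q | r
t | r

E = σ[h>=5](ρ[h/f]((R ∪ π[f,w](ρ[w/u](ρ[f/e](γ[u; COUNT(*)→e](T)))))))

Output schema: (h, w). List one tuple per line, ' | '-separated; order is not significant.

Stepwise |·|:
  R → 6
  T → 4
  γ[u; COUNT(*)→e](T) → 3
  ρ[f/e](γ[u; COUNT(*)→e](T)) → 3
  ρ[w/u](ρ[f/e](γ[u; COUNT(*)→e](T))) → 3
  π[f,w](ρ[w/u](ρ[f/e](γ[u; COUNT(*)→e](T)))) → 3
  (R ∪ π[f,w](ρ[w/u](ρ[f/e](γ[u; COUNT(*)→e](T))))) → 9
  ρ[h/f]((R ∪ π[f,w](ρ[w/u](ρ[f/e](γ[u; COUNT(*)→e](T)))))) → 9
  σ[h>=5](ρ[h/f]((R ∪ π[f,w](ρ[w/u](ρ[f/e](γ[u; COUNT(*)→e](T))))))) → 4

== RESULT ==
h | w
5 | q
7 | t
9 | p
9 | s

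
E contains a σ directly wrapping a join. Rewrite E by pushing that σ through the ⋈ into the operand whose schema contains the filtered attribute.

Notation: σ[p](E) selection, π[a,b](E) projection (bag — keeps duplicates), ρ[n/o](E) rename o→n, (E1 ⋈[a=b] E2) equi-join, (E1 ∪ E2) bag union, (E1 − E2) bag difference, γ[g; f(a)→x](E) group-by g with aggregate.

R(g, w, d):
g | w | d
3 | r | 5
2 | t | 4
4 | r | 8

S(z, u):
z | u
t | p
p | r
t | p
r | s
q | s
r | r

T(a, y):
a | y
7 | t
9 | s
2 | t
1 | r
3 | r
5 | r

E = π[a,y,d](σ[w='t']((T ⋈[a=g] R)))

σ filters on w, owned by the right side.
E' = π[a,y,d]((T ⋈[a=g] σ[w='t'](R)))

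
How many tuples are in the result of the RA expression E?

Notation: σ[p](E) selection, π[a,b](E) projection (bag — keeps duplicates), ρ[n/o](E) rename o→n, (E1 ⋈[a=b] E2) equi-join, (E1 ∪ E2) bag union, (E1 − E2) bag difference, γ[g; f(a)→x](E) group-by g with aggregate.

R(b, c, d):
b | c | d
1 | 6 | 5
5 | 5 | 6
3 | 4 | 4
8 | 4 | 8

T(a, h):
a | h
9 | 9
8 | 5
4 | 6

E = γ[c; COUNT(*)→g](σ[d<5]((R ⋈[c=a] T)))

Stepwise |·|:
  R → 4
  T → 3
  (R ⋈[c=a] T) → 2
  σ[d<5]((R ⋈[c=a] T)) → 1
  γ[c; COUNT(*)→g](σ[d<5]((R ⋈[c=a] T))) → 1

|E| = 1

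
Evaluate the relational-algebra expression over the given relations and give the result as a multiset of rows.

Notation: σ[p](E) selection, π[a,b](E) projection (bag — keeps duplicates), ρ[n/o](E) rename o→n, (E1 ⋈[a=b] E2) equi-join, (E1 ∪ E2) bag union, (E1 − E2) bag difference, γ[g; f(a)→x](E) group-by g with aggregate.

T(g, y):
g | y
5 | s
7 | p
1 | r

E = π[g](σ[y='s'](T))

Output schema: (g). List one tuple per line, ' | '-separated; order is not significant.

Per-node cardinality:
  T → 3
  σ[y='s'](T) → 1
  π[g](σ[y='s'](T)) → 1

== RESULT ==
g
5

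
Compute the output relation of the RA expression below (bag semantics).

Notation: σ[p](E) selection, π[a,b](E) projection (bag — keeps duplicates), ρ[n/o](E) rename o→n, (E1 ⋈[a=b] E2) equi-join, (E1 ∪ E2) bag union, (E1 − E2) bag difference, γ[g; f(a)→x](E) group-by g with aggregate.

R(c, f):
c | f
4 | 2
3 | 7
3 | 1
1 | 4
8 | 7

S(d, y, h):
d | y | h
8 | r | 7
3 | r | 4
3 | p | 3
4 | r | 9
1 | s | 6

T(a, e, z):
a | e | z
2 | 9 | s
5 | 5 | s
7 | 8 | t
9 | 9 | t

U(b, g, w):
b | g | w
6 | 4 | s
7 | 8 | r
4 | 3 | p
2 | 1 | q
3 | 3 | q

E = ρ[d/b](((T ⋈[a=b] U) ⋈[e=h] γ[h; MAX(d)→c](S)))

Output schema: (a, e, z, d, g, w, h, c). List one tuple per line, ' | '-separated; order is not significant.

Per-node cardinality:
  T → 4
  U → 5
  (T ⋈[a=b] U) → 2
  S → 5
  γ[h; MAX(d)→c](S) → 5
  ((T ⋈[a=b] U) ⋈[e=h] γ[h; MAX(d)→c](S)) → 1
  ρ[d/b](((T ⋈[a=b] U) ⋈[e=h] γ[h; MAX(d)→c](S))) → 1

== RESULT ==
a | e | z | d | g | w | h | c
2 | 9 | s | 2 | 1 | q | 9 | 4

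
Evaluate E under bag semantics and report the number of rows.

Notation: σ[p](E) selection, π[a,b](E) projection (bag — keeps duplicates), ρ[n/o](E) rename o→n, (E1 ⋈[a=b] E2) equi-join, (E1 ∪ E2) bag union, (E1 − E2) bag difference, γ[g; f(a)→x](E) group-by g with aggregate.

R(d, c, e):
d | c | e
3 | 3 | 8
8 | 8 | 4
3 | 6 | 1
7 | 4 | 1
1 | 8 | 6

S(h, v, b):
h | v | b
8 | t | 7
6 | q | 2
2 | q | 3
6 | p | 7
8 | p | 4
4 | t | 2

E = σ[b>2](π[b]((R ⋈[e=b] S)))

Per-node cardinality:
  R → 5
  S → 6
  (R ⋈[e=b] S) → 1
  π[b]((R ⋈[e=b] S)) → 1
  σ[b>2](π[b]((R ⋈[e=b] S))) → 1

|E| = 1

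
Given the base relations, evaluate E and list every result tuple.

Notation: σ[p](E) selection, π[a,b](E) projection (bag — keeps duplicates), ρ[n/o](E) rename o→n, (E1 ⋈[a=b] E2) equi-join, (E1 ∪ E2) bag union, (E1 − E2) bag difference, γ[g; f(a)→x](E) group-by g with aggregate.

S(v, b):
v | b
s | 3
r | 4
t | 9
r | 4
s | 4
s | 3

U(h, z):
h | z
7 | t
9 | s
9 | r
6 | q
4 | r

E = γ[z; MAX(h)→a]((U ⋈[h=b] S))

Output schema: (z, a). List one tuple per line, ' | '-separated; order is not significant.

Stepwise |·|:
  U → 5
  S → 6
  (U ⋈[h=b] S) → 5
  γ[z; MAX(h)→a]((U ⋈[h=b] S)) → 2

== RESULT ==
z | a
r | 9
s | 9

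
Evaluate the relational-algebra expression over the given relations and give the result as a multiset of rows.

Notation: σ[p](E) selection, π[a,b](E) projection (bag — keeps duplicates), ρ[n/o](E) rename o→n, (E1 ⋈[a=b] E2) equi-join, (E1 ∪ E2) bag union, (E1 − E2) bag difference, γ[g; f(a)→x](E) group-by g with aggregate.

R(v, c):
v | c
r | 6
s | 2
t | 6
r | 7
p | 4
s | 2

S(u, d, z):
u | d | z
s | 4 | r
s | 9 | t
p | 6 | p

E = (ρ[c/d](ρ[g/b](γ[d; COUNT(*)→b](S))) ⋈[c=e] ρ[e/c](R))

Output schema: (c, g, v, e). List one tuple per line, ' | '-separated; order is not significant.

Subexpression sizes:
  S → 3
  γ[d; COUNT(*)→b](S) → 3
  ρ[g/b](γ[d; COUNT(*)→b](S)) → 3
  ρ[c/d](ρ[g/b](γ[d; COUNT(*)→b](S))) → 3
  R → 6
  ρ[e/c](R) → 6
  (ρ[c/d](ρ[g/b](γ[d; COUNT(*)→b](S))) ⋈[c=e] ρ[e/c](R)) → 3

== RESULT ==
c | g | v | e
4 | 1 | p | 4
6 | 1 | r | 6
6 | 1 | t | 6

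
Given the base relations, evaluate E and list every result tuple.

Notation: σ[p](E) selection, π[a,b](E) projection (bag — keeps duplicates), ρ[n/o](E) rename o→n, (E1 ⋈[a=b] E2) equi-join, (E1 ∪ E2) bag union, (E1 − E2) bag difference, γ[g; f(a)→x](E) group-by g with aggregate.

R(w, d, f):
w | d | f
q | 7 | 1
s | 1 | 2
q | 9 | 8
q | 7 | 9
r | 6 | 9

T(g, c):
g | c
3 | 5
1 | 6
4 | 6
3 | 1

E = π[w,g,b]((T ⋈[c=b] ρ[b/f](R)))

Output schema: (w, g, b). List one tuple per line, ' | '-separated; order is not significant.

Stepwise |·|:
  T → 4
  R → 5
  ρ[b/f](R) → 5
  (T ⋈[c=b] ρ[b/f](R)) → 1
  π[w,g,b]((T ⋈[c=b] ρ[b/f](R))) → 1

== RESULT ==
w | g | b
q | 3 | 1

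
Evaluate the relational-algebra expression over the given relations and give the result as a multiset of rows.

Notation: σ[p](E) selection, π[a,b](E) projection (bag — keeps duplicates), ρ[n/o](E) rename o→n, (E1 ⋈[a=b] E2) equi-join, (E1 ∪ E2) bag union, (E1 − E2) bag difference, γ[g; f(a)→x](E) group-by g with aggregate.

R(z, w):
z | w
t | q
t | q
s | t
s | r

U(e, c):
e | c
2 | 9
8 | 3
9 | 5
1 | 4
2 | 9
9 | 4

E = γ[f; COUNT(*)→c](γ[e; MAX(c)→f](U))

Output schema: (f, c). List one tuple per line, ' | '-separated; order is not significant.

Row counts bottom-up:
  U → 6
  γ[e; MAX(c)→f](U) → 4
  γ[f; COUNT(*)→c](γ[e; MAX(c)→f](U)) → 4

== RESULT ==
f | c
3 | 1
4 | 1
5 | 1
9 | 1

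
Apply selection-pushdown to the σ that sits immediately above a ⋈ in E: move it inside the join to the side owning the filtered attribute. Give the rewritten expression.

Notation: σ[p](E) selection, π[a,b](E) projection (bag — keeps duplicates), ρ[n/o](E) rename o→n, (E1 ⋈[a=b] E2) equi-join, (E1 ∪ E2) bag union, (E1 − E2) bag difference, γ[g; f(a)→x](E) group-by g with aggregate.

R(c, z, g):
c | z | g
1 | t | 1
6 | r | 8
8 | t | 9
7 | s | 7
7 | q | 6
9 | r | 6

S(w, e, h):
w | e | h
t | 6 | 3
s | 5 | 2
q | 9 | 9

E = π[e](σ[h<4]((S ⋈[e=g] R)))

σ filters on h, owned by the left side.
E' = π[e]((σ[h<4](S) ⋈[e=g] R))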